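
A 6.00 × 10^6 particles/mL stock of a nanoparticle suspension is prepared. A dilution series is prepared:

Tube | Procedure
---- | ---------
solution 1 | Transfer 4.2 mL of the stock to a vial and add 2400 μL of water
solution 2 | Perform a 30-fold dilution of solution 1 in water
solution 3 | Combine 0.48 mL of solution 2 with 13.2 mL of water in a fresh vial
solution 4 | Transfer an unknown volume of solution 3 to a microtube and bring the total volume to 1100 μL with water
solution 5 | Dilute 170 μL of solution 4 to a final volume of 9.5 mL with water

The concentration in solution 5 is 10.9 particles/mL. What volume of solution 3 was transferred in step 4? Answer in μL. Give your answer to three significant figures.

Step 1: 4.2 mL + 2400 μL = 6.6 mL total → factor 6.6/4.2 = 1.5714
Step 2: 30-fold → factor 30
Step 3: 0.48 mL + 13.2 mL = 13.68 mL total → factor 13.68/0.48 = 28.5
Step 4: v brought to 1100 μL → factor = 1100 μL/v
Step 5: 170 μL brought to 9.5 mL → factor 9500/170 = 55.882
Product of known-step factors = 75082
Overall factor = 6.00 × 10^6 particles/mL / (10.9 particles/mL) = 5.5046 × 10^5
Step-4 factor = 5.5046 × 10^5 / 75082 = 7.3314
v = 1100 μL / 7.3314 = 150 μL

150 μL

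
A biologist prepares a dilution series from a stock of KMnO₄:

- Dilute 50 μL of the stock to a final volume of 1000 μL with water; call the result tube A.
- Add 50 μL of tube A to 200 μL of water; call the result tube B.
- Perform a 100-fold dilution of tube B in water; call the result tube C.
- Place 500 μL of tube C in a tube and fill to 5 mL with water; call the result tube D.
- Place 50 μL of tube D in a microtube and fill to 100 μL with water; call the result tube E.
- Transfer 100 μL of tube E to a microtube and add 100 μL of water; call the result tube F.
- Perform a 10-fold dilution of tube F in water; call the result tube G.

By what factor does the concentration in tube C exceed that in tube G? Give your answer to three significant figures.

Step 1: 50 μL brought to 1000 μL → factor 1000/50 = 20
Step 2: 50 μL + 200 μL = 250 μL total → factor 250/50 = 5
Step 3: 100-fold → factor 100
Step 4: 500 μL brought to 5 mL → factor 5000/500 = 10
Step 5: 50 μL brought to 100 μL → factor 100/50 = 2
Step 6: 100 μL + 100 μL = 200 μL total → factor 200/100 = 2
Step 7: 10-fold → factor 10
Dilution factor to tube C = 10000; to tube G = 4 × 10^6
[tube C]/[tube G] = (factor to tube G)/(factor to tube C) = 4 × 10^6/10000 = 400

400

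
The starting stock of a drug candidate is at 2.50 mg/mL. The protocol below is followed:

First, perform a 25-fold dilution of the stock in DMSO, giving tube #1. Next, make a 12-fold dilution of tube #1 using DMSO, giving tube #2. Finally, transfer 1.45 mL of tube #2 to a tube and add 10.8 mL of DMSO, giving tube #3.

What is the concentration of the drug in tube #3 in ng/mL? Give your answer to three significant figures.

986 ng/mL

Step 1: 25-fold → factor 25
Step 2: 12-fold → factor 12
Step 3: 1.45 mL + 10.8 mL = 12.25 mL total → factor 12.25/1.45 = 8.4483
Overall dilution factor = 25 × 12 × 8.4483 = 2534.5
Final = 2.50 mg/mL / 2534.5 = 0.0009864 mg/mL = 986 ng/mL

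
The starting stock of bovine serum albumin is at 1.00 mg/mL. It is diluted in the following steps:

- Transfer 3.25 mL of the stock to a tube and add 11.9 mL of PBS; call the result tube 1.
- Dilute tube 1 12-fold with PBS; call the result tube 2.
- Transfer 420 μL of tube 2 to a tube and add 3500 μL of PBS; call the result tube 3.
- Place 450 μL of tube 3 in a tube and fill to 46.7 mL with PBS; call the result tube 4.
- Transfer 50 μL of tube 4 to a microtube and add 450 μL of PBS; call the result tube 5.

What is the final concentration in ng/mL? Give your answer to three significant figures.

1.85 ng/mL

Step 1: 3.25 mL + 11.9 mL = 15.15 mL total → factor 15.15/3.25 = 4.6615
Step 2: 12-fold → factor 12
Step 3: 420 μL + 3500 μL = 3920 μL total → factor 3920/420 = 9.3333
Step 4: 450 μL brought to 46.7 mL → factor 46700/450 = 103.78
Step 5: 50 μL + 450 μL = 500 μL total → factor 500/50 = 10
Overall dilution factor = 4.6615 × 12 × 9.3333 × 103.78 × 10 = 5.4182 × 10^5
Final = 1.00 mg/mL / 5.4182 × 10^5 = 1.846 × 10^-6 mg/mL = 1.85 ng/mL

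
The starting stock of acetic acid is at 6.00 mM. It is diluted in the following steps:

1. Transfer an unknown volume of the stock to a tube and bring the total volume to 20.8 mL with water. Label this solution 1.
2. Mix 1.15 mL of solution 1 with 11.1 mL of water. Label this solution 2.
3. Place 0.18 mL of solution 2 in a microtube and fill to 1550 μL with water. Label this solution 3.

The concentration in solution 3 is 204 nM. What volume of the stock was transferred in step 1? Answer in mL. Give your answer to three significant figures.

Step 1: v brought to 20.8 mL → factor = 20.8 mL/v
Step 2: 1.15 mL + 11.1 mL = 12.25 mL total → factor 12.25/1.15 = 10.652
Step 3: 0.18 mL brought to 1550 μL → factor 1.55/0.18 = 8.6111
Product of known-step factors = 91.727
Overall factor = 6.00 mM / (204 nM) = 29412
Step-1 factor = 29412 / 91.727 = 320.64
v = 20.8 mL / 320.64 = 0.0649 mL

0.0649 mL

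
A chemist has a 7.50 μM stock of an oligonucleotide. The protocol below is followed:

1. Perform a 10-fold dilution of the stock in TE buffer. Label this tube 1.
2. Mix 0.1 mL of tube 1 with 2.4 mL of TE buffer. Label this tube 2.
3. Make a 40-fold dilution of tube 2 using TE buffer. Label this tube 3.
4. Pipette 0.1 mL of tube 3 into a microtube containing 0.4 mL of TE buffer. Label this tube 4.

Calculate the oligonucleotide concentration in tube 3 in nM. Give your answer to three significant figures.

0.750 nM

Step 1: 10-fold → factor 10
Step 2: 0.1 mL + 2.4 mL = 2.5 mL total → factor 2.5/0.1 = 25
Step 3: 40-fold → factor 40
Dilution factor through tube 3 = 10 × 25 × 40 = 10000
[tube 3] = 7.50 μM / 10000 = 0.0007500 μM = 0.750 nM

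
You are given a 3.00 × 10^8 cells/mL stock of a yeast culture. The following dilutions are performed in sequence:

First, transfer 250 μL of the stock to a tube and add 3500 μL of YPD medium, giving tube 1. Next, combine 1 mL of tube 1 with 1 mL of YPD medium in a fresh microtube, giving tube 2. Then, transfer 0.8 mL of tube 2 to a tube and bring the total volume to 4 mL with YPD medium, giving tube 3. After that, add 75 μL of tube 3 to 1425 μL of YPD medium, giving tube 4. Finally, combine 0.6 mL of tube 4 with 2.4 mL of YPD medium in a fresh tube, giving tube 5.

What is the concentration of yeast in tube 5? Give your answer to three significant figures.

2.00 × 10^4 cells/mL

Step 1: 250 μL + 3500 μL = 3750 μL total → factor 3750/250 = 15
Step 2: 1 mL + 1 mL = 2 mL total → factor 2/1 = 2
Step 3: 0.8 mL brought to 4 mL → factor 4/0.8 = 5
Step 4: 75 μL + 1425 μL = 1500 μL total → factor 1500/75 = 20
Step 5: 0.6 mL + 2.4 mL = 3 mL total → factor 3/0.6 = 5
Overall dilution factor = 15 × 2 × 5 × 20 × 5 = 15000
Final = 3.00 × 10^8 cells/mL / 15000 = 2.00 × 10^4 cells/mL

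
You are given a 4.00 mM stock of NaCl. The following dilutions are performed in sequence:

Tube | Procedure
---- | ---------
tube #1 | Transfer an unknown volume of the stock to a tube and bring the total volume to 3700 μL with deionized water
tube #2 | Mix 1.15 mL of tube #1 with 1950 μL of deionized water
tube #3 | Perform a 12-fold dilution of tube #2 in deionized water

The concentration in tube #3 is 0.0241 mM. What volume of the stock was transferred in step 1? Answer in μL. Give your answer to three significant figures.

Step 1: v brought to 3700 μL → factor = 3700 μL/v
Step 2: 1.15 mL + 1950 μL = 3.1 mL total → factor 3.1/1.15 = 2.6957
Step 3: 12-fold → factor 12
Product of known-step factors = 32.348
Overall factor = 4.00 mM / (0.0241 mM) = 165.98
Step-1 factor = 165.98 / 32.348 = 5.131
v = 3700 μL / 5.131 = 721 μL

721 μL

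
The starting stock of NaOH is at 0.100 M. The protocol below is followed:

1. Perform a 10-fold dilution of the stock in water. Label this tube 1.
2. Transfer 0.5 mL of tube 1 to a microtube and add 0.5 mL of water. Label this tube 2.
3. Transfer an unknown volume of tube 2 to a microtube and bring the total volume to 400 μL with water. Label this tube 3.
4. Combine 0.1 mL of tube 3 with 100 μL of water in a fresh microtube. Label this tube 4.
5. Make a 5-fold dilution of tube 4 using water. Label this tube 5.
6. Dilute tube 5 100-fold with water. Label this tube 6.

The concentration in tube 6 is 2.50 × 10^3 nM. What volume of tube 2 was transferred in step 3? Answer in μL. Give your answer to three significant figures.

Step 1: 10-fold → factor 10
Step 2: 0.5 mL + 0.5 mL = 1 mL total → factor 1/0.5 = 2
Step 3: v brought to 400 μL → factor = 400 μL/v
Step 4: 0.1 mL + 100 μL = 0.2 mL total → factor 0.2/0.1 = 2
Step 5: 5-fold → factor 5
Step 6: 100-fold → factor 100
Product of known-step factors = 20000
Overall factor = 0.100 M / (2.50 × 10^3 nM) = 40000
Step-3 factor = 40000 / 20000 = 2
v = 400 μL / 2 = 200 μL

200 μL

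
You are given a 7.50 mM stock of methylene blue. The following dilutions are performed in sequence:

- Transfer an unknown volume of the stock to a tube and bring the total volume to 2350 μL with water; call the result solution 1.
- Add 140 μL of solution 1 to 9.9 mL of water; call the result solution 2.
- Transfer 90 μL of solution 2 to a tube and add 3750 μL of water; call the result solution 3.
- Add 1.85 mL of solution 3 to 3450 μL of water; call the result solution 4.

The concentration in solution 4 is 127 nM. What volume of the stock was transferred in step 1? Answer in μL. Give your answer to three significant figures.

Step 1: v brought to 2350 μL → factor = 2350 μL/v
Step 2: 140 μL + 9.9 mL = 10040 μL total → factor 10040/140 = 71.714
Step 3: 90 μL + 3750 μL = 3840 μL total → factor 3840/90 = 42.667
Step 4: 1.85 mL + 3450 μL = 5.3 mL total → factor 5.3/1.85 = 2.8649
Product of known-step factors = 8765.9
Overall factor = 7.50 mM / (127 nM) = 59055
Step-1 factor = 59055 / 8765.9 = 6.7369
v = 2350 μL / 6.7369 = 349 μL

349 μL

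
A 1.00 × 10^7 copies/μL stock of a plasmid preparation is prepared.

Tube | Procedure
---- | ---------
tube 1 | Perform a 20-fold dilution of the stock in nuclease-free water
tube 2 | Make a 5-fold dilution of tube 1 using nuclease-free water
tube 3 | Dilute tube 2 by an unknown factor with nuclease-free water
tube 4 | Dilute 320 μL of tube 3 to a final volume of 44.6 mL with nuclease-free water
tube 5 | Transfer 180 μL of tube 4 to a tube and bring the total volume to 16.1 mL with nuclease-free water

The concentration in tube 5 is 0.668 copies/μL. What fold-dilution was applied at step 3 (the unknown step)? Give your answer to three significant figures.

12.0-fold

Step 1: 20-fold → factor 20
Step 2: 5-fold → factor 5
Step 3: unknown factor x
Step 4: 320 μL brought to 44.6 mL → factor 44600/320 = 139.38
Step 5: 180 μL brought to 16.1 mL → factor 16100/180 = 89.444
Product of known-step factors = 1.2466 × 10^6
Overall factor = 1.00 × 10^7 copies/μL / (0.668 copies/μL) = 1.497 × 10^7
x = 1.497 × 10^7 / 1.2466 × 10^6 = 12.0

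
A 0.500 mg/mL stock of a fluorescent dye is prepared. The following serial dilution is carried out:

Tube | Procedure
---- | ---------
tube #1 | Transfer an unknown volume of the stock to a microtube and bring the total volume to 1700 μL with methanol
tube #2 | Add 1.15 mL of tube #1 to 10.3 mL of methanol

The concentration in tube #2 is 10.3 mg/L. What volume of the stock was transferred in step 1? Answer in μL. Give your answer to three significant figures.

Step 1: v brought to 1700 μL → factor = 1700 μL/v
Step 2: 1.15 mL + 10.3 mL = 11.45 mL total → factor 11.45/1.15 = 9.9565
Product of known-step factors = 9.9565
Overall factor = 0.500 mg/mL / (10.3 mg/L) = 48.544
Step-1 factor = 48.544 / 9.9565 = 4.8756
v = 1700 μL / 4.8756 = 349 μL

349 μL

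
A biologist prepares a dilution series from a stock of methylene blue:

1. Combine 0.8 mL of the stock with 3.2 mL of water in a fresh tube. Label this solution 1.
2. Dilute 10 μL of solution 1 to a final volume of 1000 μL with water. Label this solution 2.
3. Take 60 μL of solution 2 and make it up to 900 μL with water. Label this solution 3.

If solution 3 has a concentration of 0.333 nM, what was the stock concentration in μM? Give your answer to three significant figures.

Step 1: 0.8 mL + 3.2 mL = 4 mL total → factor 4/0.8 = 5
Step 2: 10 μL brought to 1000 μL → factor 1000/10 = 100
Step 3: 60 μL brought to 900 μL → factor 900/60 = 15
Overall dilution factor = 5 × 100 × 15 = 7500
Stock = 0.333 nM × 7500 = 2498 nM = 2.50 μM

2.50 μM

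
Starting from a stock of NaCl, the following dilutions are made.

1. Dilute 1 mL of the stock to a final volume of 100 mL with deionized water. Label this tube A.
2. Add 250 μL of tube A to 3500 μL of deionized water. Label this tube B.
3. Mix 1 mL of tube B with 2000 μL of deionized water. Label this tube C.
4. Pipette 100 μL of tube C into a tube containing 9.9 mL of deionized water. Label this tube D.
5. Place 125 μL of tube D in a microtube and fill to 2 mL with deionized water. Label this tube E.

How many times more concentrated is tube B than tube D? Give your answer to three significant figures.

Step 1: 1 mL brought to 100 mL → factor 100/1 = 100
Step 2: 250 μL + 3500 μL = 3750 μL total → factor 3750/250 = 15
Step 3: 1 mL + 2000 μL = 3 mL total → factor 3/1 = 3
Step 4: 100 μL + 9.9 mL = 10000 μL total → factor 10000/100 = 100
Dilution factor to tube B = 1500; to tube D = 4.5 × 10^5
[tube B]/[tube D] = (factor to tube D)/(factor to tube B) = 4.5 × 10^5/1500 = 300

300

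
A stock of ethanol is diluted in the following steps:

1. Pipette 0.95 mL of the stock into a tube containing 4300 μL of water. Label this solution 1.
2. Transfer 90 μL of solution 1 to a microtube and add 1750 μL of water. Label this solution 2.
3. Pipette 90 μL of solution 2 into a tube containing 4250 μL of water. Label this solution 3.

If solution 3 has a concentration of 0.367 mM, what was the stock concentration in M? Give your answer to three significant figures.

2.00 M

Step 1: 0.95 mL + 4300 μL = 5.25 mL total → factor 5.25/0.95 = 5.5263
Step 2: 90 μL + 1750 μL = 1840 μL total → factor 1840/90 = 20.444
Step 3: 90 μL + 4250 μL = 4340 μL total → factor 4340/90 = 48.222
Overall dilution factor = 5.5263 × 20.444 × 48.222 = 5448.3
Stock = 0.367 mM × 5448.3 = 2000 mM = 2.00 M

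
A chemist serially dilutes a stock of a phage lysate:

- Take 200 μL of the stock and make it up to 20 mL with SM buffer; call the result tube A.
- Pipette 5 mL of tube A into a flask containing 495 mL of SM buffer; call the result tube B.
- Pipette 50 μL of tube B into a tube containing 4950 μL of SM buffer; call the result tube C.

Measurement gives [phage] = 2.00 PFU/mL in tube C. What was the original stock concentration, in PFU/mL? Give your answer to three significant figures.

Step 1: 200 μL brought to 20 mL → factor 20000/200 = 100
Step 2: 5 mL + 495 mL = 500 mL total → factor 500/5 = 100
Step 3: 50 μL + 4950 μL = 5000 μL total → factor 5000/50 = 100
Overall dilution factor = 100 × 100 × 100 = 1 × 10^6
Stock = 2.00 PFU/mL × 1 × 10^6 = 2.00 × 10^6 PFU/mL

2.00 × 10^6 PFU/mL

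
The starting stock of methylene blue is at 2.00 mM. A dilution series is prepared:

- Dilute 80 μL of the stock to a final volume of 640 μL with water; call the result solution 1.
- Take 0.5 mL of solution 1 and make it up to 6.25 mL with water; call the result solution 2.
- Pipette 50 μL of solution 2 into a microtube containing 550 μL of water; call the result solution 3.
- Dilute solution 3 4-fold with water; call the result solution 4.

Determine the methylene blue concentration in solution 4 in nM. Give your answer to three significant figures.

Step 1: 80 μL brought to 640 μL → factor 640/80 = 8
Step 2: 0.5 mL brought to 6.25 mL → factor 6.25/0.5 = 12.5
Step 3: 50 μL + 550 μL = 600 μL total → factor 600/50 = 12
Step 4: 4-fold → factor 4
Overall dilution factor = 8 × 12.5 × 12 × 4 = 4800
Final = 2.00 mM / 4800 = 0.0004167 mM = 417 nM

417 nM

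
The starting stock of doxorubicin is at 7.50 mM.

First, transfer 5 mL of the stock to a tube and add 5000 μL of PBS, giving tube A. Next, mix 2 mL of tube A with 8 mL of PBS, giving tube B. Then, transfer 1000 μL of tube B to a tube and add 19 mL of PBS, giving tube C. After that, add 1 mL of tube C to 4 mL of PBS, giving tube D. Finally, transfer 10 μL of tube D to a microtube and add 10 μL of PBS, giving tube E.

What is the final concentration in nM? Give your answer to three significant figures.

Step 1: 5 mL + 5000 μL = 10 mL total → factor 10/5 = 2
Step 2: 2 mL + 8 mL = 10 mL total → factor 10/2 = 5
Step 3: 1000 μL + 19 mL = 20000 μL total → factor 20000/1000 = 20
Step 4: 1 mL + 4 mL = 5 mL total → factor 5/1 = 5
Step 5: 10 μL + 10 μL = 20 μL total → factor 20/10 = 2
Overall dilution factor = 2 × 5 × 20 × 5 × 2 = 2000
Final = 7.50 mM / 2000 = 0.003750 mM = 3.75 × 10^3 nM

3.75 × 10^3 nM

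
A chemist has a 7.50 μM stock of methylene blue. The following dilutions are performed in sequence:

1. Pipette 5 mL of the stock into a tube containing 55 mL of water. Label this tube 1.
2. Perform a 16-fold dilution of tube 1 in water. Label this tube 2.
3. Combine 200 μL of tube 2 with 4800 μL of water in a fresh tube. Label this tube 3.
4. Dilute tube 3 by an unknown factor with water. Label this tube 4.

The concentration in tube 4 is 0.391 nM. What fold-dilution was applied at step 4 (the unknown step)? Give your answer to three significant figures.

4.00-fold

Step 1: 5 mL + 55 mL = 60 mL total → factor 60/5 = 12
Step 2: 16-fold → factor 16
Step 3: 200 μL + 4800 μL = 5000 μL total → factor 5000/200 = 25
Step 4: unknown factor x
Product of known-step factors = 4800
Overall factor = 7.50 μM / (0.391 nM) = 19182
x = 19182 / 4800 = 4.00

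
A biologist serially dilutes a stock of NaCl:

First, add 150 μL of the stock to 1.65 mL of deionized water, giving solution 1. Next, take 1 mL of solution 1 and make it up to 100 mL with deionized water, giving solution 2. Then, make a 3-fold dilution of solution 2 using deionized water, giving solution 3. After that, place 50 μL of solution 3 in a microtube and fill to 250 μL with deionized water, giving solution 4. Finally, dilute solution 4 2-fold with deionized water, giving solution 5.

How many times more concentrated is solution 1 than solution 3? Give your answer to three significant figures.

Step 1: 150 μL + 1.65 mL = 1800 μL total → factor 1800/150 = 12
Step 2: 1 mL brought to 100 mL → factor 100/1 = 100
Step 3: 3-fold → factor 3
Dilution factor to solution 1 = 12; to solution 3 = 3600
[solution 1]/[solution 3] = (factor to solution 3)/(factor to solution 1) = 3600/12 = 300

300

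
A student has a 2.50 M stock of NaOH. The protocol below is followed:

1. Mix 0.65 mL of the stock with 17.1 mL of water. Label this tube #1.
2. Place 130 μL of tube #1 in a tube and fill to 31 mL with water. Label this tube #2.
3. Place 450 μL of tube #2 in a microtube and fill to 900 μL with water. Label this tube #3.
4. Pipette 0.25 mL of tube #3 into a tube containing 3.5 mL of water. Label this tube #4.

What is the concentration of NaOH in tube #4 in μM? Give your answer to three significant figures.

Step 1: 0.65 mL + 17.1 mL = 17.75 mL total → factor 17.75/0.65 = 27.308
Step 2: 130 μL brought to 31 mL → factor 31000/130 = 238.46
Step 3: 450 μL brought to 900 μL → factor 900/450 = 2
Step 4: 0.25 mL + 3.5 mL = 3.75 mL total → factor 3.75/0.25 = 15
Overall dilution factor = 27.308 × 238.46 × 2 × 15 = 1.9536 × 10^5
Final = 2.50 M / 1.9536 × 10^5 = 1.280 × 10^-5 M = 12.8 μM

12.8 μM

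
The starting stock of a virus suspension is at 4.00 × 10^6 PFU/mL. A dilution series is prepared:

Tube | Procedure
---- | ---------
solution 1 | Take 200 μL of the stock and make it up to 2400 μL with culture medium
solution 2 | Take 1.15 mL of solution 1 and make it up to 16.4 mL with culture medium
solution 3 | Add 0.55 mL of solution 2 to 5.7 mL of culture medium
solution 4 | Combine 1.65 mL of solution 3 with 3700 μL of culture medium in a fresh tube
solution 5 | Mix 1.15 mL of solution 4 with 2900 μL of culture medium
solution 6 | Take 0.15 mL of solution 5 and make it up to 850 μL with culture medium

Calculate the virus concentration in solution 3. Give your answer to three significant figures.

Step 1: 200 μL brought to 2400 μL → factor 2400/200 = 12
Step 2: 1.15 mL brought to 16.4 mL → factor 16.4/1.15 = 14.261
Step 3: 0.55 mL + 5.7 mL = 6.25 mL total → factor 6.25/0.55 = 11.364
Dilution factor through solution 3 = 12 × 14.261 × 11.364 = 1944.7
[solution 3] = 4.00 × 10^6 PFU/mL / 1944.7 = 2.06 × 10^3 PFU/mL

2.06 × 10^3 PFU/mL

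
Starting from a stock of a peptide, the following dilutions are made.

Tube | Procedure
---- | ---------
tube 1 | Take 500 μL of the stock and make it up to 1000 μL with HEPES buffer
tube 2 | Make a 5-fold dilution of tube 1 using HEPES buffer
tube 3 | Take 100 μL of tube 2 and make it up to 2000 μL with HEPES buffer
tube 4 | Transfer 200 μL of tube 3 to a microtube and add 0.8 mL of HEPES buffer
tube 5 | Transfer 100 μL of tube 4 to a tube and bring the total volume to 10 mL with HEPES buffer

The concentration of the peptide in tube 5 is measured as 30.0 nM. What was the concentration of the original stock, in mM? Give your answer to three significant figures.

Step 1: 500 μL brought to 1000 μL → factor 1000/500 = 2
Step 2: 5-fold → factor 5
Step 3: 100 μL brought to 2000 μL → factor 2000/100 = 20
Step 4: 200 μL + 0.8 mL = 1000 μL total → factor 1000/200 = 5
Step 5: 100 μL brought to 10 mL → factor 10000/100 = 100
Overall dilution factor = 2 × 5 × 20 × 5 × 100 = 1 × 10^5
Stock = 30.0 nM × 1 × 10^5 = 3.000 × 10^6 nM = 3.00 mM

3.00 mM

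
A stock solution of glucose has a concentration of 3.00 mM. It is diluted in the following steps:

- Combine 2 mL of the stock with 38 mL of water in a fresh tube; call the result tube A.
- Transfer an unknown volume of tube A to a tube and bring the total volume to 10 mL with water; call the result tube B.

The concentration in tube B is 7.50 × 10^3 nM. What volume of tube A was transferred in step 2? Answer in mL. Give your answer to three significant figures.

Step 1: 2 mL + 38 mL = 40 mL total → factor 40/2 = 20
Step 2: v brought to 10 mL → factor = 10 mL/v
Product of known-step factors = 20
Overall factor = 3.00 mM / (7.50 × 10^3 nM) = 400
Step-2 factor = 400 / 20 = 20
v = 10 mL / 20 = 0.500 mL

0.500 mL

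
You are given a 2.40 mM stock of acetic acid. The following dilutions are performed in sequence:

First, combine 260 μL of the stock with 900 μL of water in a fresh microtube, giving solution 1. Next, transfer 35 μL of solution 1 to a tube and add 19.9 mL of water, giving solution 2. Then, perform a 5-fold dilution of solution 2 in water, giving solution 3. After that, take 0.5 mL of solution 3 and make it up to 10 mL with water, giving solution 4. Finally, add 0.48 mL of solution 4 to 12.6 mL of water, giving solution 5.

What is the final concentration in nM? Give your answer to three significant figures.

0.347 nM

Step 1: 260 μL + 900 μL = 1160 μL total → factor 1160/260 = 4.4615
Step 2: 35 μL + 19.9 mL = 19935 μL total → factor 19935/35 = 569.57
Step 3: 5-fold → factor 5
Step 4: 0.5 mL brought to 10 mL → factor 10/0.5 = 20
Step 5: 0.48 mL + 12.6 mL = 13.08 mL total → factor 13.08/0.48 = 27.25
Overall dilution factor = 4.4615 × 569.57 × 5 × 20 × 27.25 = 6.9247 × 10^6
Final = 2.40 mM / 6.9247 × 10^6 = 3.466 × 10^-7 mM = 0.347 nM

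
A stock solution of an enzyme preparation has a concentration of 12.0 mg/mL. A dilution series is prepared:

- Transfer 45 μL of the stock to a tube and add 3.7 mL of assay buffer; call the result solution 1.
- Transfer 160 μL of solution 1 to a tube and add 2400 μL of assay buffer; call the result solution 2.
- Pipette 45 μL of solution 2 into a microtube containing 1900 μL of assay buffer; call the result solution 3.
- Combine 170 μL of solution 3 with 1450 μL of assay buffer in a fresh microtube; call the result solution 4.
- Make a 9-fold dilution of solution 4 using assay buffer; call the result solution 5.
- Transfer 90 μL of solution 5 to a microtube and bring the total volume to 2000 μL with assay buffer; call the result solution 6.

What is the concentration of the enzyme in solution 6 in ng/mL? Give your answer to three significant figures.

Step 1: 45 μL + 3.7 mL = 3745 μL total → factor 3745/45 = 83.222
Step 2: 160 μL + 2400 μL = 2560 μL total → factor 2560/160 = 16
Step 3: 45 μL + 1900 μL = 1945 μL total → factor 1945/45 = 43.222
Step 4: 170 μL + 1450 μL = 1620 μL total → factor 1620/170 = 9.5294
Step 5: 9-fold → factor 9
Step 6: 90 μL brought to 2000 μL → factor 2000/90 = 22.222
Overall dilution factor = 83.222 × 16 × 43.222 × 9.5294 × 9 × 22.222 = 1.0969 × 10^8
Final = 12.0 mg/mL / 1.0969 × 10^8 = 1.094 × 10^-7 mg/mL = 0.109 ng/mL

0.109 ng/mL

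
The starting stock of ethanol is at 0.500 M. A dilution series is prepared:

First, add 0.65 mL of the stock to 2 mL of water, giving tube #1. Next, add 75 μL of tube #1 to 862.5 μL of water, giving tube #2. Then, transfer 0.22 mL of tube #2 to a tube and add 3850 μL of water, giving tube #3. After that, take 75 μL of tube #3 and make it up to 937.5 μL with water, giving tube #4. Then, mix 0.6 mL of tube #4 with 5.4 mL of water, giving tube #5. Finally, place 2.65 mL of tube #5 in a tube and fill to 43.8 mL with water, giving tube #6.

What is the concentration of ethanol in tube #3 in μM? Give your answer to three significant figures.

530 μM

Step 1: 0.65 mL + 2 mL = 2.65 mL total → factor 2.65/0.65 = 4.0769
Step 2: 75 μL + 862.5 μL = 937.5 μL total → factor 937.5/75 = 12.5
Step 3: 0.22 mL + 3850 μL = 4.07 mL total → factor 4.07/0.22 = 18.5
Dilution factor through tube #3 = 4.0769 × 12.5 × 18.5 = 942.79
[tube #3] = 0.500 M / 942.79 = 0.0005303 M = 530 μM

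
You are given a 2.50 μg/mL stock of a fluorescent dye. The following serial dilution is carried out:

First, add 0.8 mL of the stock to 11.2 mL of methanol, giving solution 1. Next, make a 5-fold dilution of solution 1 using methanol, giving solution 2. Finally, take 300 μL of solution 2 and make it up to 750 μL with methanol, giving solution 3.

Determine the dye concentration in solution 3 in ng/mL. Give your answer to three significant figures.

Step 1: 0.8 mL + 11.2 mL = 12 mL total → factor 12/0.8 = 15
Step 2: 5-fold → factor 5
Step 3: 300 μL brought to 750 μL → factor 750/300 = 2.5
Overall dilution factor = 15 × 5 × 2.5 = 187.5
Final = 2.50 μg/mL / 187.5 = 0.01333 μg/mL = 13.3 ng/mL

13.3 ng/mL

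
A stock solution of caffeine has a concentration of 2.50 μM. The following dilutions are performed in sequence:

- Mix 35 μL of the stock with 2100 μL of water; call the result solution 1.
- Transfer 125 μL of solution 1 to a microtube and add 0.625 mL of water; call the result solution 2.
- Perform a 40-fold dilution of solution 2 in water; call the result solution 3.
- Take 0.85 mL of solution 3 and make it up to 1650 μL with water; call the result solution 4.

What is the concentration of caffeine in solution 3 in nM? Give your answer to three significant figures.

Step 1: 35 μL + 2100 μL = 2135 μL total → factor 2135/35 = 61
Step 2: 125 μL + 0.625 mL = 750 μL total → factor 750/125 = 6
Step 3: 40-fold → factor 40
Dilution factor through solution 3 = 61 × 6 × 40 = 14640
[solution 3] = 2.50 μM / 14640 = 0.0001708 μM = 0.171 nM

0.171 nM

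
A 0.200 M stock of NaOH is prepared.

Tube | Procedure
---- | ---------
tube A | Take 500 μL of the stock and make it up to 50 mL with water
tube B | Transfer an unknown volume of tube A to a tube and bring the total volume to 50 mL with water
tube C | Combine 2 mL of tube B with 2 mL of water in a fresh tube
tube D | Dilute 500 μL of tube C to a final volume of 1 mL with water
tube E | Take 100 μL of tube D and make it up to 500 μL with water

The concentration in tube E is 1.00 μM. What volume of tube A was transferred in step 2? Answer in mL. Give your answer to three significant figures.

0.500 mL

Step 1: 500 μL brought to 50 mL → factor 50000/500 = 100
Step 2: v brought to 50 mL → factor = 50 mL/v
Step 3: 2 mL + 2 mL = 4 mL total → factor 4/2 = 2
Step 4: 500 μL brought to 1 mL → factor 1000/500 = 2
Step 5: 100 μL brought to 500 μL → factor 500/100 = 5
Product of known-step factors = 2000
Overall factor = 0.200 M / (1.00 μM) = 2 × 10^5
Step-2 factor = 2 × 10^5 / 2000 = 100
v = 50 mL / 100 = 0.500 mL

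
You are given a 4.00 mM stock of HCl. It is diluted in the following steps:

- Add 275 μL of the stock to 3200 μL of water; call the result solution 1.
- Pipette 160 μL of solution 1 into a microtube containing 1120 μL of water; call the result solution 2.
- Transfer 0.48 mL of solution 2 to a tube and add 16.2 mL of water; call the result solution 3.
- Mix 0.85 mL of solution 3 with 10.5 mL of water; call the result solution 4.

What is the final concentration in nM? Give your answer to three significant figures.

Step 1: 275 μL + 3200 μL = 3475 μL total → factor 3475/275 = 12.636
Step 2: 160 μL + 1120 μL = 1280 μL total → factor 1280/160 = 8
Step 3: 0.48 mL + 16.2 mL = 16.68 mL total → factor 16.68/0.48 = 34.75
Step 4: 0.85 mL + 10.5 mL = 11.35 mL total → factor 11.35/0.85 = 13.353
Overall dilution factor = 12.636 × 8 × 34.75 × 13.353 = 46908
Final = 4.00 mM / 46908 = 8.527 × 10^-5 mM = 85.3 nM

85.3 nM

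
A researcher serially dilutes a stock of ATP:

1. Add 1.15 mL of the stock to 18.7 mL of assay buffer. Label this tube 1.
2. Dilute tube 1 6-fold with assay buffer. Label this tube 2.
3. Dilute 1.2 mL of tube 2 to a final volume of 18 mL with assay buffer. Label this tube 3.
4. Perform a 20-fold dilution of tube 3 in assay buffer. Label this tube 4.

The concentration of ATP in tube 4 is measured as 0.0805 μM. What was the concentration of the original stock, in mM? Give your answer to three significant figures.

2.50 mM

Step 1: 1.15 mL + 18.7 mL = 19.85 mL total → factor 19.85/1.15 = 17.261
Step 2: 6-fold → factor 6
Step 3: 1.2 mL brought to 18 mL → factor 18/1.2 = 15
Step 4: 20-fold → factor 20
Overall dilution factor = 17.261 × 6 × 15 × 20 = 31070
Stock = 0.0805 μM × 31070 = 2501 μM = 2.50 mM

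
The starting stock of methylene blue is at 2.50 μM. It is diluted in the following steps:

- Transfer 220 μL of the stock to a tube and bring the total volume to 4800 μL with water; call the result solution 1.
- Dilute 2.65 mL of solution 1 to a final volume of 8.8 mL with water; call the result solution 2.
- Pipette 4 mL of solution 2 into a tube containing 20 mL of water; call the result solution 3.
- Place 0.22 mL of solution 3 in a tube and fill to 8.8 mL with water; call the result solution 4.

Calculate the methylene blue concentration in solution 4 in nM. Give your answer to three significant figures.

0.144 nM

Step 1: 220 μL brought to 4800 μL → factor 4800/220 = 21.818
Step 2: 2.65 mL brought to 8.8 mL → factor 8.8/2.65 = 3.3208
Step 3: 4 mL + 20 mL = 24 mL total → factor 24/4 = 6
Step 4: 0.22 mL brought to 8.8 mL → factor 8.8/0.22 = 40
Dilution factor through solution 4 = 21.818 × 3.3208 × 6 × 40 = 17389
[solution 4] = 2.50 μM / 17389 = 0.0001438 μM = 0.144 nM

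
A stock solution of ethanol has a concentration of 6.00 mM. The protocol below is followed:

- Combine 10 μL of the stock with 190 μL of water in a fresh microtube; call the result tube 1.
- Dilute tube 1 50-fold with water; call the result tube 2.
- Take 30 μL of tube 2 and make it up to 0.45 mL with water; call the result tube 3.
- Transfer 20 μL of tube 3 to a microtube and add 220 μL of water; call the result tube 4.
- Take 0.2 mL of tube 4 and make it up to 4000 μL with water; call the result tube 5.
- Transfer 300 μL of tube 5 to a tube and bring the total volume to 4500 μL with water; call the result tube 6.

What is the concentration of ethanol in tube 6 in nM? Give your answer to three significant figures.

Step 1: 10 μL + 190 μL = 200 μL total → factor 200/10 = 20
Step 2: 50-fold → factor 50
Step 3: 30 μL brought to 0.45 mL → factor 450/30 = 15
Step 4: 20 μL + 220 μL = 240 μL total → factor 240/20 = 12
Step 5: 0.2 mL brought to 4000 μL → factor 4/0.2 = 20
Step 6: 300 μL brought to 4500 μL → factor 4500/300 = 15
Overall dilution factor = 20 × 50 × 15 × 12 × 20 × 15 = 5.4 × 10^7
Final = 6.00 mM / 5.4 × 10^7 = 1.111 × 10^-7 mM = 0.111 nM

0.111 nM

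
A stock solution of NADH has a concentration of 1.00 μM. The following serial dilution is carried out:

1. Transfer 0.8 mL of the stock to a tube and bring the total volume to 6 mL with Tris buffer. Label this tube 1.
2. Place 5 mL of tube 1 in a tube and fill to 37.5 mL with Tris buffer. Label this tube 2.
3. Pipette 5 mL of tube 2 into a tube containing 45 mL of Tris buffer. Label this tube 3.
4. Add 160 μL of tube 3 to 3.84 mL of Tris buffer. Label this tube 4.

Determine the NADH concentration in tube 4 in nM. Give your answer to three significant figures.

Step 1: 0.8 mL brought to 6 mL → factor 6/0.8 = 7.5
Step 2: 5 mL brought to 37.5 mL → factor 37.5/5 = 7.5
Step 3: 5 mL + 45 mL = 50 mL total → factor 50/5 = 10
Step 4: 160 μL + 3.84 mL = 4000 μL total → factor 4000/160 = 25
Overall dilution factor = 7.5 × 7.5 × 10 × 25 = 14062
Final = 1.00 μM / 14062 = 7.111 × 10^-5 μM = 0.0711 nM

0.0711 nM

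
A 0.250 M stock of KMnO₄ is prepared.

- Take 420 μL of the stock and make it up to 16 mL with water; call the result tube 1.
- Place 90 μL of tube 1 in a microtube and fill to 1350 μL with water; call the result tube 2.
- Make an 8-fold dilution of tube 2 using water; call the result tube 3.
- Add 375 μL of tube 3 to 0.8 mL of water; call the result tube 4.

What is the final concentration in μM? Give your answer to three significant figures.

17.5 μM

Step 1: 420 μL brought to 16 mL → factor 16000/420 = 38.095
Step 2: 90 μL brought to 1350 μL → factor 1350/90 = 15
Step 3: 8-fold → factor 8
Step 4: 375 μL + 0.8 mL = 1175 μL total → factor 1175/375 = 3.1333
Overall dilution factor = 38.095 × 15 × 8 × 3.1333 = 14324
Final = 0.250 M / 14324 = 1.745 × 10^-5 M = 17.5 μM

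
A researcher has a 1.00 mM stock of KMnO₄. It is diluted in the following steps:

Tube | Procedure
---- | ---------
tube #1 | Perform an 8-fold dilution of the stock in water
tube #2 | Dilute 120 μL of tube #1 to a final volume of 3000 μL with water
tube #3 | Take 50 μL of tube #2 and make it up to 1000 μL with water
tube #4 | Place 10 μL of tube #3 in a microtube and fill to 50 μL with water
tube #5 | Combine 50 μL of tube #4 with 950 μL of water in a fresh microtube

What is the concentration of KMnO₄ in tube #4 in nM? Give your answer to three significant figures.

50.0 nM

Step 1: 8-fold → factor 8
Step 2: 120 μL brought to 3000 μL → factor 3000/120 = 25
Step 3: 50 μL brought to 1000 μL → factor 1000/50 = 20
Step 4: 10 μL brought to 50 μL → factor 50/10 = 5
Dilution factor through tube #4 = 8 × 25 × 20 × 5 = 20000
[tube #4] = 1.00 mM / 20000 = 5.000 × 10^-5 mM = 50.0 nM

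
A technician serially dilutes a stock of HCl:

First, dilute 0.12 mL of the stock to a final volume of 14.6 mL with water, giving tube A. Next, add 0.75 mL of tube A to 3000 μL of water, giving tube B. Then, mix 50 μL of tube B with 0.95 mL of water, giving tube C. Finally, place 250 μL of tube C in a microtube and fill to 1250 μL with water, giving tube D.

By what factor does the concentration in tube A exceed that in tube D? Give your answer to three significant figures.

Step 1: 0.12 mL brought to 14.6 mL → factor 14.6/0.12 = 121.67
Step 2: 0.75 mL + 3000 μL = 3.75 mL total → factor 3.75/0.75 = 5
Step 3: 50 μL + 0.95 mL = 1000 μL total → factor 1000/50 = 20
Step 4: 250 μL brought to 1250 μL → factor 1250/250 = 5
Dilution factor to tube A = 121.67; to tube D = 60833
[tube A]/[tube D] = (factor to tube D)/(factor to tube A) = 60833/121.67 = 500

500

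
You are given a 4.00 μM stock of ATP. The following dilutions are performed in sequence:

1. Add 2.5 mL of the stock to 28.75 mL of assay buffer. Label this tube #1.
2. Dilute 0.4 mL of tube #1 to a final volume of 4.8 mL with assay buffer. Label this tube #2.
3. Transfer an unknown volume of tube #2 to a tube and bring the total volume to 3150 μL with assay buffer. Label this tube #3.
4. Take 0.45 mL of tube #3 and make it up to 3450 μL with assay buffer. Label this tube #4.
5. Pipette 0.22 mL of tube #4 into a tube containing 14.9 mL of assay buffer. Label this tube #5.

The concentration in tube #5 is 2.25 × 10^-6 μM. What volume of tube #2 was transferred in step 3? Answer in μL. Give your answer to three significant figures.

Step 1: 2.5 mL + 28.75 mL = 31.25 mL total → factor 31.25/2.5 = 12.5
Step 2: 0.4 mL brought to 4.8 mL → factor 4.8/0.4 = 12
Step 3: v brought to 3150 μL → factor = 3150 μL/v
Step 4: 0.45 mL brought to 3450 μL → factor 3.45/0.45 = 7.6667
Step 5: 0.22 mL + 14.9 mL = 15.12 mL total → factor 15.12/0.22 = 68.727
Product of known-step factors = 79036
Overall factor = 4.00 μM / (2.25 × 10^-6 μM) = 1.7778 × 10^6
Step-3 factor = 1.7778 × 10^6 / 79036 = 22.493
v = 3150 μL / 22.493 = 140 μL

140 μL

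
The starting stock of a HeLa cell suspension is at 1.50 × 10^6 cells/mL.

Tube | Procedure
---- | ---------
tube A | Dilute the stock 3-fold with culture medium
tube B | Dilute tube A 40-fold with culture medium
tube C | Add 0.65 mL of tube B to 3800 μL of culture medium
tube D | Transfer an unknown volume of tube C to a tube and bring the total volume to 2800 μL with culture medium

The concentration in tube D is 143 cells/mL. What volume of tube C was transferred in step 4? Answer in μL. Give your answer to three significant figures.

219 μL

Step 1: 3-fold → factor 3
Step 2: 40-fold → factor 40
Step 3: 0.65 mL + 3800 μL = 4.45 mL total → factor 4.45/0.65 = 6.8462
Step 4: v brought to 2800 μL → factor = 2800 μL/v
Product of known-step factors = 821.54
Overall factor = 1.50 × 10^6 cells/mL / (143 cells/mL) = 10490
Step-4 factor = 10490 / 821.54 = 12.768
v = 2800 μL / 12.768 = 219 μL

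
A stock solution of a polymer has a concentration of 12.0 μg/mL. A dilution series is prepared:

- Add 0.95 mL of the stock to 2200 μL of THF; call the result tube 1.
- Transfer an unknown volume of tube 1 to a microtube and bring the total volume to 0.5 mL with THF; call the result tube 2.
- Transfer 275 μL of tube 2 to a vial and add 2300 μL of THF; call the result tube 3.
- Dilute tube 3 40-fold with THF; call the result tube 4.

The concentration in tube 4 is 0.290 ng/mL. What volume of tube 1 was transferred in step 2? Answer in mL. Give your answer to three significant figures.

Step 1: 0.95 mL + 2200 μL = 3.15 mL total → factor 3.15/0.95 = 3.3158
Step 2: v brought to 0.5 mL → factor = 0.5 mL/v
Step 3: 275 μL + 2300 μL = 2575 μL total → factor 2575/275 = 9.3636
Step 4: 40-fold → factor 40
Product of known-step factors = 1241.9
Overall factor = 12.0 μg/mL / (0.290 ng/mL) = 41379
Step-2 factor = 41379 / 1241.9 = 33.319
v = 0.5 mL / 33.319 = 0.0150 mL

0.0150 mL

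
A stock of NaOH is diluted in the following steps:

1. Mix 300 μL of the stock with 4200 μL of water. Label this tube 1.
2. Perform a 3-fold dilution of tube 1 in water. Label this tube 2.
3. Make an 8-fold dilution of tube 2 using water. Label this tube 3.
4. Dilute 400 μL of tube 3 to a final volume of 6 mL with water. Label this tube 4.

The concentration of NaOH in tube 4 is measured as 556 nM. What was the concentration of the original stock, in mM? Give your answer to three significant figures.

3.00 mM

Step 1: 300 μL + 4200 μL = 4500 μL total → factor 4500/300 = 15
Step 2: 3-fold → factor 3
Step 3: 8-fold → factor 8
Step 4: 400 μL brought to 6 mL → factor 6000/400 = 15
Overall dilution factor = 15 × 3 × 8 × 15 = 5400
Stock = 556 nM × 5400 = 3.002 × 10^6 nM = 3.00 mM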